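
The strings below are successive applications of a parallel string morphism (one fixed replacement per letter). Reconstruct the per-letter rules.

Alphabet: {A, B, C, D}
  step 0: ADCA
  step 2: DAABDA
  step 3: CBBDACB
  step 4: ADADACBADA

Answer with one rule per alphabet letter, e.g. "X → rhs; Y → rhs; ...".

  step 3 ⇒ step 4: CBBDACB ⇒ A·DA·DA·C·B·A·DA
    A ↦ B
    B ↦ DA
    C ↦ A
    D ↦ C

A->B, B->DA, C->A, D->C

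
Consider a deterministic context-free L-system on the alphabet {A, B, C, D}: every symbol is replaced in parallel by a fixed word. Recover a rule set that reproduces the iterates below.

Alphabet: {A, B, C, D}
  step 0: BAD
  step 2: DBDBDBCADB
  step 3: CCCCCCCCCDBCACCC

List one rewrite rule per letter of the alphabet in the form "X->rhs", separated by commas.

  step 2 ⇒ step 3: DBDBDBCADB ⇒ C·CC·C·CC·C·CC·DB·CA·C·CC
    A ↦ CA
    B ↦ CC
    C ↦ DB
    D ↦ C

A->CA, B->CC, C->DB, D->C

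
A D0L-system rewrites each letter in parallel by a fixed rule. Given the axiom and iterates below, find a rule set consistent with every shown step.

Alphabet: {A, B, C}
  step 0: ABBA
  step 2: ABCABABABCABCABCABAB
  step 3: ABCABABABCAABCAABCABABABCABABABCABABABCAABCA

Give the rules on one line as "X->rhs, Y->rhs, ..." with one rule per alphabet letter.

A->ABC, B->A, C->BAB

  step 2 ⇒ step 3: ABCABABABCABCABCABAB ⇒ ABC·A·BAB·ABC·A·ABC·A·ABC·A·BAB·ABC·A·BAB·ABC·A·BAB·ABC·A·ABC·A
    A ↦ ABC
    B ↦ A
    C ↦ BAB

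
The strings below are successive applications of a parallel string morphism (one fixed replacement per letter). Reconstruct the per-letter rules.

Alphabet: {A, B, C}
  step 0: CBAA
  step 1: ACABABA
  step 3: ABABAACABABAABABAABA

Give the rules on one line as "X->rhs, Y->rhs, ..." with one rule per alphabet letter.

  step 0 ⇒ step 1: CBAA ⇒ AC·A·BA·BA
    A ↦ BA
    B ↦ A
    C ↦ AC

A->BA, B->A, C->AC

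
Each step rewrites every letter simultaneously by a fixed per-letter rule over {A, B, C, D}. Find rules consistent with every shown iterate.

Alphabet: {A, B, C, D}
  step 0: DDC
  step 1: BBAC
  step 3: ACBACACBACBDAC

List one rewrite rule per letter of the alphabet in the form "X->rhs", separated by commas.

  step 0 ⇒ step 1: DDC ⇒ B·B·AC
    C ↦ AC
    D ↦ B
    A ↦ D  (constrained at step 1)
    B ↦ CDC  (constrained at step 1)

A->D, B->CDC, C->AC, D->B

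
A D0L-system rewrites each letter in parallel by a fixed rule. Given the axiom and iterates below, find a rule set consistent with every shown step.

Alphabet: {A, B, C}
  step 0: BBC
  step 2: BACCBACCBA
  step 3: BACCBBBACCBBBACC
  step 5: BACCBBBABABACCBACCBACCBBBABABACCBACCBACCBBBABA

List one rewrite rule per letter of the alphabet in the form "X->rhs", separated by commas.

  step 2 ⇒ step 3: BACCBACCBA ⇒ BA·CC·B·B·BA·CC·B·B·BA·CC
    A ↦ CC
    B ↦ BA
    C ↦ B

A->CC, B->BA, C->B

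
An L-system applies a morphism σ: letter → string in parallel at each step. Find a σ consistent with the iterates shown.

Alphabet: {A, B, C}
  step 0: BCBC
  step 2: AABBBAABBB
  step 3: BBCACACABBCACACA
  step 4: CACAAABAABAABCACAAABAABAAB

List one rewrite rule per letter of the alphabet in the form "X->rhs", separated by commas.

  step 3 ⇒ step 4: BBCACACABBCACACA ⇒ CA·CA·AA·B·AA·B·AA·B·CA·CA·AA·B·AA·B·AA·B
    A ↦ B
    B ↦ CA
    C ↦ AA

A->B, B->CA, C->AA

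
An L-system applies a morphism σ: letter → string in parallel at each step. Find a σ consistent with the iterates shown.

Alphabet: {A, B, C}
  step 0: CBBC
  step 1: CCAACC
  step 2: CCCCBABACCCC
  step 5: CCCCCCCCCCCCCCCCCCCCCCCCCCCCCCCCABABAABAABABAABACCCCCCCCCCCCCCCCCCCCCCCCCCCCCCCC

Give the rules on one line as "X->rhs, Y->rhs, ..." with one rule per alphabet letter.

  step 1 ⇒ step 2: CCAACC ⇒ CC·CC·BA·BA·CC·CC
    A ↦ BA
    C ↦ CC
  step 0 ⇒ step 1: CBBC ⇒ CC·A·A·CC
    B ↦ A

A->BA, B->A, C->CC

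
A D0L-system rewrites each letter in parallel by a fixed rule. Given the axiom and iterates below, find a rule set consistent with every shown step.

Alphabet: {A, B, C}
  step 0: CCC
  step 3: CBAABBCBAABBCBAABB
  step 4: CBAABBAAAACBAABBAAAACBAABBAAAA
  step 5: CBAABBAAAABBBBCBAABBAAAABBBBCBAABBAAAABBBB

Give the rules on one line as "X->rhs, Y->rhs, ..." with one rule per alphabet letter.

A->B, B->AA, C->CB

  step 4 ⇒ step 5: CBAABBAAAACBAABBAAAACBAABBAAAA ⇒ CB·AA·B·B·AA·AA·B·B·B·B·CB·AA·B·B·AA·AA·B·B·B·B·CB·AA·B·B·AA·AA·B·B·B·B
    A ↦ B
    B ↦ AA
    C ↦ CB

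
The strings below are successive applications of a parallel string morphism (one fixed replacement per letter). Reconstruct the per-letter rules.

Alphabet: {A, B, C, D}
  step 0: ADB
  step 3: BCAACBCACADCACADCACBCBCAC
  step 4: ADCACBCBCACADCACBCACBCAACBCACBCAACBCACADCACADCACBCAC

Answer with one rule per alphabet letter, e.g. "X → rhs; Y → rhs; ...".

A->BC, B->ADC, C->AC, D->A

  step 3 ⇒ step 4: BCAACBCACADCACADCACBCBCAC ⇒ ADC·AC·BC·BC·AC·ADC·AC·BC·AC·BC·A·AC·BC·AC·BC·A·AC·BC·AC·ADC·AC·ADC·AC·BC·AC
    A ↦ BC
    B ↦ ADC
    C ↦ AC
    D ↦ A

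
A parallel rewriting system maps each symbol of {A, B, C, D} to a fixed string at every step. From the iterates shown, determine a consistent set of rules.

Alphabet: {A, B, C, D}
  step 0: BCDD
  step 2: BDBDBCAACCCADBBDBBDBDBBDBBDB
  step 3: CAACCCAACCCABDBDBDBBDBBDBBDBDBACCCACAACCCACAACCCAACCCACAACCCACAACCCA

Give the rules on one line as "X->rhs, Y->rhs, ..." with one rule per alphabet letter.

  step 2 ⇒ step 3: BDBDBCAACCCADBBDBBDBDBBDBBDB ⇒ CA·ACC·CA·ACC·CA·BDB·DB·DB·BDB·BDB·BDB·DB·ACC·CA·CA·ACC·CA·CA·ACC·CA·ACC·CA·CA·ACC·CA·CA·ACC·CA
    A ↦ DB
    B ↦ CA
    C ↦ BDB
    D ↦ ACC

A->DB, B->CA, C->BDB, D->ACC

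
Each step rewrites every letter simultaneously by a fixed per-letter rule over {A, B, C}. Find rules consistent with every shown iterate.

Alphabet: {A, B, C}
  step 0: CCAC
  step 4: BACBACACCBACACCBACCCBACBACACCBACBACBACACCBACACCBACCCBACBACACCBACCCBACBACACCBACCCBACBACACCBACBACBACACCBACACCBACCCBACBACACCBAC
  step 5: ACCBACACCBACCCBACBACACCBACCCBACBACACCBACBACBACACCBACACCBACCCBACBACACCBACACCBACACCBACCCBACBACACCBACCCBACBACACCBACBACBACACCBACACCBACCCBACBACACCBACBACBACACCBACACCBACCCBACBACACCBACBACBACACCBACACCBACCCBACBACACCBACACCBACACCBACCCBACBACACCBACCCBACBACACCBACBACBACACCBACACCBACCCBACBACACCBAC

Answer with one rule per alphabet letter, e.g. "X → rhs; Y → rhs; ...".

A->CC, B->A, C->BAC

  step 4 ⇒ step 5: BACBACACCBACACCBACCCBACBACACCBACBACBACACCBACACCBACCCBACBACACCBACCCBACBACACCBACCCBACBACACCBACBACBACACCBACACCBACCCBACBACACCBAC ⇒ A·CC·BAC·A·CC·BAC·CC·BAC·BAC·A·CC·BAC·CC·BAC·BAC·A·CC·BAC·BAC·BAC·A·CC·BAC·A·CC·BAC·CC·BAC·BAC·A·CC·BAC·A·CC·BAC·A·CC·BAC·CC·BAC·BAC·A·CC·BAC·CC·BAC·BAC·A·CC·BAC·BAC·BAC·A·CC·BAC·A·CC·BAC·CC·BAC·BAC·A·CC·BAC·BAC·BAC·A·CC·BAC·A·CC·BAC·CC·BAC·BAC·A·CC·BAC·BAC·BAC·A·CC·BAC·A·CC·BAC·CC·BAC·BAC·A·CC·BAC·A·CC·BAC·A·CC·BAC·CC·BAC·BAC·A·CC·BAC·CC·BAC·BAC·A·CC·BAC·BAC·BAC·A·CC·BAC·A·CC·BAC·CC·BAC·BAC·A·CC·BAC
    A ↦ CC
    B ↦ A
    C ↦ BAC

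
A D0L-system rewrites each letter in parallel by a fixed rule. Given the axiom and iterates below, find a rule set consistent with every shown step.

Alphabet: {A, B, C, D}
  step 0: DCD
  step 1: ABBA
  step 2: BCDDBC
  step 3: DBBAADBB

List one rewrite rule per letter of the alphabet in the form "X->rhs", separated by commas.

A->BC, B->D, C->BB, D->A

  step 2 ⇒ step 3: BCDDBC ⇒ D·BB·A·A·D·BB
    B ↦ D
    C ↦ BB
    D ↦ A
  step 1 ⇒ step 2: ABBA ⇒ BC·D·D·BC
    A ↦ BC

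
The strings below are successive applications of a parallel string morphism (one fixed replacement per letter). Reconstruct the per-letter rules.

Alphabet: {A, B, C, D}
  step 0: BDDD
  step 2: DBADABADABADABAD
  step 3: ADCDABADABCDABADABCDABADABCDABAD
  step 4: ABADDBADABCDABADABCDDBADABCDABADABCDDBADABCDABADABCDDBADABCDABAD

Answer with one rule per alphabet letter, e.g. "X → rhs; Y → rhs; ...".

  step 3 ⇒ step 4: ADCDABADABCDABADABCDABADABCDABAD ⇒ AB·AD·DB·AD·AB·CD·AB·AD·AB·CD·DB·AD·AB·CD·AB·AD·AB·CD·DB·AD·AB·CD·AB·AD·AB·CD·DB·AD·AB·CD·AB·AD
    A ↦ AB
    B ↦ CD
    C ↦ DB
    D ↦ AD

A->AB, B->CD, C->DB, D->AD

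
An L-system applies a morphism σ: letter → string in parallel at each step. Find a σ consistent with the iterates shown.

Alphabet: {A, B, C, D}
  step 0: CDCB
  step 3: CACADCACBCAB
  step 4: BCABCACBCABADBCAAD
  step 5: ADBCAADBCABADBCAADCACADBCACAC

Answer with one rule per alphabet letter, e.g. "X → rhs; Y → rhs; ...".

A->CA, B->AD, C->B, D->C

  step 4 ⇒ step 5: BCABCACBCABADBCAAD ⇒ AD·B·CA·AD·B·CA·B·AD·B·CA·AD·CA·C·AD·B·CA·CA·C
    A ↦ CA
    B ↦ AD
    C ↦ B
    D ↦ C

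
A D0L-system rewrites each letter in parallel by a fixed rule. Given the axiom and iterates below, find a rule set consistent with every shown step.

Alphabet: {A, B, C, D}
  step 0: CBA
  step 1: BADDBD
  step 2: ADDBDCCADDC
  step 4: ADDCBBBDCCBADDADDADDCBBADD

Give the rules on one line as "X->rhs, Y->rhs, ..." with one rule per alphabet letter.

A->BD, B->ADD, C->B, D->C

  step 1 ⇒ step 2: BADDBD ⇒ ADD·BD·C·C·ADD·C
    A ↦ BD
    B ↦ ADD
    D ↦ C
  step 0 ⇒ step 1: CBA ⇒ B·ADD·BD
    C ↦ B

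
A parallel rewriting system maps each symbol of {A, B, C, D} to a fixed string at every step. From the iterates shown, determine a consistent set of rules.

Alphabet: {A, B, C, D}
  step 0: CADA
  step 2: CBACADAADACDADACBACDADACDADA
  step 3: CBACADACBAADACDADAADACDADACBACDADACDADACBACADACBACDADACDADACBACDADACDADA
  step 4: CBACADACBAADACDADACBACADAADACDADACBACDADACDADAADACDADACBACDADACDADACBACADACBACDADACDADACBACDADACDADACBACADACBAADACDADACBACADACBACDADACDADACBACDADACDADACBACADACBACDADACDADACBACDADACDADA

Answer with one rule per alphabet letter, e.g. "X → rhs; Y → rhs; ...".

A->ADA, B->C, C->CBA, D->CD

  step 3 ⇒ step 4: CBACADACBAADACDADAADACDADACBACDADACDADACBACADACBACDADACDADACBACDADACDADA ⇒ CBA·C·ADA·CBA·ADA·CD·ADA·CBA·C·ADA·ADA·CD·ADA·CBA·CD·ADA·CD·ADA·ADA·CD·ADA·CBA·CD·ADA·CD·ADA·CBA·C·ADA·CBA·CD·ADA·CD·ADA·CBA·CD·ADA·CD·ADA·CBA·C·ADA·CBA·ADA·CD·ADA·CBA·C·ADA·CBA·CD·ADA·CD·ADA·CBA·CD·ADA·CD·ADA·CBA·C·ADA·CBA·CD·ADA·CD·ADA·CBA·CD·ADA·CD·ADA
    A ↦ ADA
    B ↦ C
    C ↦ CBA
    D ↦ CD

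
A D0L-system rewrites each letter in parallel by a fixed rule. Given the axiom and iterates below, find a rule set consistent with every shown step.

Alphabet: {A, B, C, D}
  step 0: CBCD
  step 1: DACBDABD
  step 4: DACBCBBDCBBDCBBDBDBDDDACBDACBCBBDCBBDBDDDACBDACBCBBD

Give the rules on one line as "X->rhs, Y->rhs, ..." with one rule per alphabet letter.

A->D, B->CB, C->DA, D->BD

  step 0 ⇒ step 1: CBCD ⇒ DA·CB·DA·BD
    B ↦ CB
    C ↦ DA
    D ↦ BD
    A ↦ D  (constrained at step 1)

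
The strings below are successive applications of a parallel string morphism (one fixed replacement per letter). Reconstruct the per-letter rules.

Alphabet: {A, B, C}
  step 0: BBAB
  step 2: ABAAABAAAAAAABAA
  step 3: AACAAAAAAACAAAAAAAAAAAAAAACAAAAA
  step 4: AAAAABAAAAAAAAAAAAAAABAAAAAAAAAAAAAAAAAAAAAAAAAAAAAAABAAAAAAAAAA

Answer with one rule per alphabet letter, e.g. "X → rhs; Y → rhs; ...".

A->AA, B->CA, C->AB

  step 3 ⇒ step 4: AACAAAAAAACAAAAAAAAAAAAAAACAAAAA ⇒ AA·AA·AB·AA·AA·AA·AA·AA·AA·AA·AB·AA·AA·AA·AA·AA·AA·AA·AA·AA·AA·AA·AA·AA·AA·AA·AB·AA·AA·AA·AA·AA
    A ↦ AA
    C ↦ AB
  step 2 ⇒ step 3: ABAAABAAAAAAABAA ⇒ AA·CA·AA·AA·AA·CA·AA·AA·AA·AA·AA·AA·AA·CA·AA·AA
    B ↦ CA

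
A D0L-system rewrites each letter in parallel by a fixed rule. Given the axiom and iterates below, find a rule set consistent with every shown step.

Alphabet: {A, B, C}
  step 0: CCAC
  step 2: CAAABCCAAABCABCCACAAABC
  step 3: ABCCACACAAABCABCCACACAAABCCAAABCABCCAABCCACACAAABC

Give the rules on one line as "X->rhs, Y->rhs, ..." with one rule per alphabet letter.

A->CA, B->A, C->ABC

  step 2 ⇒ step 3: CAAABCCAAABCABCCACAAABC ⇒ ABC·CA·CA·CA·A·ABC·ABC·CA·CA·CA·A·ABC·CA·A·ABC·ABC·CA·ABC·CA·CA·CA·A·ABC
    A ↦ CA
    B ↦ A
    C ↦ ABC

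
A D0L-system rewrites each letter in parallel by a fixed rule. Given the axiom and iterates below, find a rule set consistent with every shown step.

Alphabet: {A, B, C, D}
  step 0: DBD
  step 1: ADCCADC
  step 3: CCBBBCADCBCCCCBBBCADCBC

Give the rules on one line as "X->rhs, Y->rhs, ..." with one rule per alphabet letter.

A->BBC, B->C, C->B, D->ADC

  step 0 ⇒ step 1: DBD ⇒ ADC·C·ADC
    B ↦ C
    D ↦ ADC
    A ↦ BBC  (constrained at step 1)
    C ↦ B  (constrained at step 1)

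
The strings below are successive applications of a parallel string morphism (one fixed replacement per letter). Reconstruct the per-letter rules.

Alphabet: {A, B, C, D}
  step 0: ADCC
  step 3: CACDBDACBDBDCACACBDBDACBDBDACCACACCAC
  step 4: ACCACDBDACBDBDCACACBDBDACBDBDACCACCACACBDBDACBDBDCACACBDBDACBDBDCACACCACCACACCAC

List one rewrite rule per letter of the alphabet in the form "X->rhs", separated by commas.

A->C, B->ACB, C->AC, D->DBD

  step 3 ⇒ step 4: CACDBDACBDBDCACACBDBDACBDBDACCACACCAC ⇒ AC·C·AC·DBD·ACB·DBD·C·AC·ACB·DBD·ACB·DBD·AC·C·AC·C·AC·ACB·DBD·ACB·DBD·C·AC·ACB·DBD·ACB·DBD·C·AC·AC·C·AC·C·AC·AC·C·AC
    A ↦ C
    B ↦ ACB
    C ↦ AC
    D ↦ DBD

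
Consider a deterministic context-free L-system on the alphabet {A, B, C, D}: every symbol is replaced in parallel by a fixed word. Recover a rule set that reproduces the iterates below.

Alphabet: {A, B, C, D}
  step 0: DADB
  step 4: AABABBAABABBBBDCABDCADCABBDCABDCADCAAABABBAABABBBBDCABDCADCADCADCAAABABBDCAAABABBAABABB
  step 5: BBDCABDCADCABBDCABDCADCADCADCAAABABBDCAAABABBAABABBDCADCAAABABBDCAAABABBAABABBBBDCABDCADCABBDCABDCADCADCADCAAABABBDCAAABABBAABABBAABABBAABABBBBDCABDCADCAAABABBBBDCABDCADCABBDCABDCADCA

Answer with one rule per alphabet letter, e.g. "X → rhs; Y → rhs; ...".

A->B, B->DCA, C->AB, D->AAB

  step 4 ⇒ step 5: AABABBAABABBBBDCABDCADCABBDCABDCADCAAABABBAABABBBBDCABDCADCADCADCAAABABBDCAAABABBAABABB ⇒ B·B·DCA·B·DCA·DCA·B·B·DCA·B·DCA·DCA·DCA·DCA·AAB·AB·B·DCA·AAB·AB·B·AAB·AB·B·DCA·DCA·AAB·AB·B·DCA·AAB·AB·B·AAB·AB·B·B·B·DCA·B·DCA·DCA·B·B·DCA·B·DCA·DCA·DCA·DCA·AAB·AB·B·DCA·AAB·AB·B·AAB·AB·B·AAB·AB·B·AAB·AB·B·B·B·DCA·B·DCA·DCA·AAB·AB·B·B·B·DCA·B·DCA·DCA·B·B·DCA·B·DCA·DCA
    A ↦ B
    B ↦ DCA
    C ↦ AB
    D ↦ AAB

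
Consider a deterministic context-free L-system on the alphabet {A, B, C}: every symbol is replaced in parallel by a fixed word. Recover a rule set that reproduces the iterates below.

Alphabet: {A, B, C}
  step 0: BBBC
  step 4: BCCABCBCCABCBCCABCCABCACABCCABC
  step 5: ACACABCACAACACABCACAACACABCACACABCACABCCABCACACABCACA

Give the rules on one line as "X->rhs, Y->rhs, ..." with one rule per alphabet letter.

A->BC, B->A, C->CA

  step 4 ⇒ step 5: BCCABCBCCABCBCCABCCABCACABCCABC ⇒ A·CA·CA·BC·A·CA·A·CA·CA·BC·A·CA·A·CA·CA·BC·A·CA·CA·BC·A·CA·BC·CA·BC·A·CA·CA·BC·A·CA
    A ↦ BC
    B ↦ A
    C ↦ CA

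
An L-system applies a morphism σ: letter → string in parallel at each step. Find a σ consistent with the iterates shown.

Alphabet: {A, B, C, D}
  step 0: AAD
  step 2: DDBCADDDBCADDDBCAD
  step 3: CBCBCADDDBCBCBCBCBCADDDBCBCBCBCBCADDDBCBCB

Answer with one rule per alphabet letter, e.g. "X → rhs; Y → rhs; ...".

A->CB, B->CAD, C->DDB, D->CB

  step 2 ⇒ step 3: DDBCADDDBCADDDBCAD ⇒ CB·CB·CAD·DDB·CB·CB·CB·CB·CAD·DDB·CB·CB·CB·CB·CAD·DDB·CB·CB
    A ↦ CB
    B ↦ CAD
    C ↦ DDB
    D ↦ CB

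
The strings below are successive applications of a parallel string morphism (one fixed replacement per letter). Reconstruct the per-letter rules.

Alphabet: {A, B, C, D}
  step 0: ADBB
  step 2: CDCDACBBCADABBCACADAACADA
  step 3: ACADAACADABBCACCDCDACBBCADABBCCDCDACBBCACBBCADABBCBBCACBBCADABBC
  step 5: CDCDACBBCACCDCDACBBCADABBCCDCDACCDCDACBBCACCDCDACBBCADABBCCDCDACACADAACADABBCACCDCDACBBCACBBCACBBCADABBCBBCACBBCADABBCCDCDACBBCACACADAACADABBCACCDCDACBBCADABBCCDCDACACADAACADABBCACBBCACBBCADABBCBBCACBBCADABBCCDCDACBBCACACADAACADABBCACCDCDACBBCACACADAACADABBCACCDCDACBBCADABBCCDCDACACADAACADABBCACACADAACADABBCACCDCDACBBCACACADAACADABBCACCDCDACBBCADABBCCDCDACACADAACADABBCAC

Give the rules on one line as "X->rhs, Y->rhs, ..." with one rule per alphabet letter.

  step 2 ⇒ step 3: CDCDACBBCADABBCACADAACADA ⇒ AC·ADA·AC·ADA·BBC·AC·CD·CD·AC·BBC·ADA·BBC·CD·CD·AC·BBC·AC·BBC·ADA·BBC·BBC·AC·BBC·ADA·BBC
    A ↦ BBC
    B ↦ CD
    C ↦ AC
    D ↦ ADA

A->BBC, B->CD, C->AC, D->ADA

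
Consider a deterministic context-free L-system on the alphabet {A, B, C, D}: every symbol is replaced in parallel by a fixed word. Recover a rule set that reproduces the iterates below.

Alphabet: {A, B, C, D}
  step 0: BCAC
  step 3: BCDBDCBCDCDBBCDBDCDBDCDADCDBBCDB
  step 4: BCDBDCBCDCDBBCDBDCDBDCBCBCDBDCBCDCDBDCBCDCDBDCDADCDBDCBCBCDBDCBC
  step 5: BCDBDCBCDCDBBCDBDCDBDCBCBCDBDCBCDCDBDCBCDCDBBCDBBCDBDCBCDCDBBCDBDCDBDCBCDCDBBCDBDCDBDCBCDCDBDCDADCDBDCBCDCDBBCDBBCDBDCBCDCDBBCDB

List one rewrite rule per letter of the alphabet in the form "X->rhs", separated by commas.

  step 4 ⇒ step 5: BCDBDCBCDCDBBCDBDCDBDCBCBCDBDCBCDCDBDCBCDCDBDCDADCDBDCBCBCDBDCBC ⇒ BC·DB·DC·BC·DC·DB·BC·DB·DC·DB·DC·BC·BC·DB·DC·BC·DC·DB·DC·BC·DC·DB·BC·DB·BC·DB·DC·BC·DC·DB·BC·DB·DC·DB·DC·BC·DC·DB·BC·DB·DC·DB·DC·BC·DC·DB·DC·DA·DC·DB·DC·BC·DC·DB·BC·DB·BC·DB·DC·BC·DC·DB·BC·DB
    A ↦ DA
    B ↦ BC
    C ↦ DB
    D ↦ DC

A->DA, B->BC, C->DB, D->DC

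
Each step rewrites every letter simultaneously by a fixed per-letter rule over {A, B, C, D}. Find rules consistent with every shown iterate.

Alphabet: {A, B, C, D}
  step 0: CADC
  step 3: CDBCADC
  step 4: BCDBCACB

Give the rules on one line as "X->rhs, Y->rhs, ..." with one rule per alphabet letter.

A->CA, B->D, C->B, D->C

  step 3 ⇒ step 4: CDBCADC ⇒ B·C·D·B·CA·C·B
    A ↦ CA
    B ↦ D
    C ↦ B
    D ↦ C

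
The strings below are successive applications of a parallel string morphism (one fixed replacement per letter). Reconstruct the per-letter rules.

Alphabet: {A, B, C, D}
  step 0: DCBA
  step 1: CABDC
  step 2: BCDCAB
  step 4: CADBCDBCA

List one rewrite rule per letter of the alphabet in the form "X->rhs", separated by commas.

A->C, B->D, C->B, D->CA

  step 1 ⇒ step 2: CABDC ⇒ B·C·D·CA·B
    A ↦ C
    B ↦ D
    C ↦ B
    D ↦ CA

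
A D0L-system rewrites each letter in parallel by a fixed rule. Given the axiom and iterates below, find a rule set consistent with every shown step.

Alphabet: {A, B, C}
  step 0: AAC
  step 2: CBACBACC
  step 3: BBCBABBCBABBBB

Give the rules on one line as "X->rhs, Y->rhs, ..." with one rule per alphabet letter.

A->BA, B->C, C->BB

  step 2 ⇒ step 3: CBACBACC ⇒ BB·C·BA·BB·C·BA·BB·BB
    A ↦ BA
    B ↦ C
    C ↦ BB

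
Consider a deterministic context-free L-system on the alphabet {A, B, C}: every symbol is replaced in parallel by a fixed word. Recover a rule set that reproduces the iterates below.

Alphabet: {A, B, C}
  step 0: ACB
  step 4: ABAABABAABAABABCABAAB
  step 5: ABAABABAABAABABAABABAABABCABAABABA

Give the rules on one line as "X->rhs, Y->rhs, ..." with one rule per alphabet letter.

A->AB, B->A, C->BC

  step 4 ⇒ step 5: ABAABABAABAABABCABAAB ⇒ AB·A·AB·AB·A·AB·A·AB·AB·A·AB·AB·A·AB·A·BC·AB·A·AB·AB·A
    A ↦ AB
    B ↦ A
    C ↦ BC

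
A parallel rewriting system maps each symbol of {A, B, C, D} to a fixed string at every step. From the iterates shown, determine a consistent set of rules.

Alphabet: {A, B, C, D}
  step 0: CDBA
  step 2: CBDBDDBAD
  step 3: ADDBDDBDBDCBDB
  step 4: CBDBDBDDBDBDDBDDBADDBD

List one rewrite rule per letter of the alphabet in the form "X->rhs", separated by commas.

A->CB, B->D, C->A, D->DB

  step 3 ⇒ step 4: ADDBDDBDBDCBDB ⇒ CB·DB·DB·D·DB·DB·D·DB·D·DB·A·D·DB·D
    A ↦ CB
    B ↦ D
    C ↦ A
    D ↦ DB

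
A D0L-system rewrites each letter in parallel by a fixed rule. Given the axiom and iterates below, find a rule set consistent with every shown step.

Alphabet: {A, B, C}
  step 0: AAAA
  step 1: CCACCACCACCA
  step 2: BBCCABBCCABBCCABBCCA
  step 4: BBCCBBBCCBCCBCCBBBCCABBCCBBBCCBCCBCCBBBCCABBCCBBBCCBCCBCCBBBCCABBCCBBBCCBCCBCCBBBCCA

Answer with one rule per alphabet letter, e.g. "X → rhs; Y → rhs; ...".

A->CCA, B->CCB, C->B

  step 1 ⇒ step 2: CCACCACCACCA ⇒ B·B·CCA·B·B·CCA·B·B·CCA·B·B·CCA
    A ↦ CCA
    C ↦ B
    B ↦ CCB  (constrained at step 2)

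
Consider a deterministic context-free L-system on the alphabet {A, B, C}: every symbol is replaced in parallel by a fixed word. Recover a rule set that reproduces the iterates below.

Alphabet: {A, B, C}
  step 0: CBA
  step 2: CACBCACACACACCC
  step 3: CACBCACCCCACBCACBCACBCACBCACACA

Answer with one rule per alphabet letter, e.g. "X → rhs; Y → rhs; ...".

  step 2 ⇒ step 3: CACBCACACACACCC ⇒ CA·CB·CA·CCC·CA·CB·CA·CB·CA·CB·CA·CB·CA·CA·CA
    A ↦ CB
    B ↦ CCC
    C ↦ CA

A->CB, B->CCC, C->CA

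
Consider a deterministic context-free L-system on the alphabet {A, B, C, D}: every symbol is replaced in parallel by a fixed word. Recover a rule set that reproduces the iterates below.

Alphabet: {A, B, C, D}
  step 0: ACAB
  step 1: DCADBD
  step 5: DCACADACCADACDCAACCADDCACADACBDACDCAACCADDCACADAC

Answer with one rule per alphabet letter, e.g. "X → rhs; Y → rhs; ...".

A->D, B->BD, C->CA, D->AC

  step 0 ⇒ step 1: ACAB ⇒ D·CA·D·BD
    A ↦ D
    B ↦ BD
    C ↦ CA
    D ↦ AC  (constrained at step 1)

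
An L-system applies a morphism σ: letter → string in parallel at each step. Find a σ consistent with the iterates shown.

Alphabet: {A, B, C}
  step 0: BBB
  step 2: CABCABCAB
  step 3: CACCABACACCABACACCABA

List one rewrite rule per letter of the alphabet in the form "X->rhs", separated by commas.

  step 2 ⇒ step 3: CABCABCAB ⇒ CAC·CAB·A·CAC·CAB·A·CAC·CAB·A
    A ↦ CAB
    B ↦ A
    C ↦ CAC

A->CAB, B->A, C->CAC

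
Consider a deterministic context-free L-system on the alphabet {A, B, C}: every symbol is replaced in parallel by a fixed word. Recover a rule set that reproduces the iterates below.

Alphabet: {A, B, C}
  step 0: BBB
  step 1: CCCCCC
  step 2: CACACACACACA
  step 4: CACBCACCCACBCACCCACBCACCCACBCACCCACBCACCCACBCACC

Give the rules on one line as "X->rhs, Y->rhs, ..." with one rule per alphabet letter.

  step 1 ⇒ step 2: CCCCCC ⇒ CA·CA·CA·CA·CA·CA
    C ↦ CA
    A ↦ CB  (constrained at step 2)
  step 0 ⇒ step 1: BBB ⇒ CC·CC·CC
    B ↦ CC

A->CB, B->CC, C->CA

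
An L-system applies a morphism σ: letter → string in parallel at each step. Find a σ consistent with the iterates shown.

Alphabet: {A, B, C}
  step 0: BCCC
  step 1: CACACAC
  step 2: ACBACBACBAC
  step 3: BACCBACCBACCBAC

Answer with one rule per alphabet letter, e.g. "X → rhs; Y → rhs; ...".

A->B, B->C, C->AC

  step 2 ⇒ step 3: ACBACBACBAC ⇒ B·AC·C·B·AC·C·B·AC·C·B·AC
    A ↦ B
    B ↦ C
    C ↦ AC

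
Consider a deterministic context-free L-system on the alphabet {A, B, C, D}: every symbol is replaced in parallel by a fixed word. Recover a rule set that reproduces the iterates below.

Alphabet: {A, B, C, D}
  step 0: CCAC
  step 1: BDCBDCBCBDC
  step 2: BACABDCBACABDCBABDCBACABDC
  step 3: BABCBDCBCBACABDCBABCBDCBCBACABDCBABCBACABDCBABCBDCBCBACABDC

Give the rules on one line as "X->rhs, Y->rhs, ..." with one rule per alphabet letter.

A->BC, B->BA, C->BDC, D->CA

  step 2 ⇒ step 3: BACABDCBACABDCBABDCBACABDC ⇒ BA·BC·BDC·BC·BA·CA·BDC·BA·BC·BDC·BC·BA·CA·BDC·BA·BC·BA·CA·BDC·BA·BC·BDC·BC·BA·CA·BDC
    A ↦ BC
    B ↦ BA
    C ↦ BDC
    D ↦ CA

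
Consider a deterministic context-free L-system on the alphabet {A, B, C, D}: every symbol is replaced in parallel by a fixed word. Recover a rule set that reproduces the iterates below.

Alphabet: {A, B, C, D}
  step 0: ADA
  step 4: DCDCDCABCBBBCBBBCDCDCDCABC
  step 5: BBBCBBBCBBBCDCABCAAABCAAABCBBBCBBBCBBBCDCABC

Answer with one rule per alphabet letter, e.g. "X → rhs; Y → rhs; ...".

  step 4 ⇒ step 5: DCDCDCABCBBBCBBBCDCDCDCABC ⇒ BB·BC·BB·BC·BB·BC·DC·A·BC·A·A·A·BC·A·A·A·BC·BB·BC·BB·BC·BB·BC·DC·A·BC
    A ↦ DC
    B ↦ A
    C ↦ BC
    D ↦ BB

A->DC, B->A, C->BC, D->BB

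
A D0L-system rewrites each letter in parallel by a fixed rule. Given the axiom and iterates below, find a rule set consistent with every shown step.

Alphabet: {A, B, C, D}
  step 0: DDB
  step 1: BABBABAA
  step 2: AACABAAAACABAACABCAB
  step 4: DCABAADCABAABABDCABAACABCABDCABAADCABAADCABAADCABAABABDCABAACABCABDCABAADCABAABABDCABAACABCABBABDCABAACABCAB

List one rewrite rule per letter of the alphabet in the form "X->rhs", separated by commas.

  step 1 ⇒ step 2: BABBABAA ⇒ AA·CAB·AA·AA·CAB·AA·CAB·CAB
    A ↦ CAB
    B ↦ AA
    C ↦ D  (constrained at step 2)
  step 0 ⇒ step 1: DDB ⇒ BAB·BAB·AA
    D ↦ BAB

A->CAB, B->AA, C->D, D->BAB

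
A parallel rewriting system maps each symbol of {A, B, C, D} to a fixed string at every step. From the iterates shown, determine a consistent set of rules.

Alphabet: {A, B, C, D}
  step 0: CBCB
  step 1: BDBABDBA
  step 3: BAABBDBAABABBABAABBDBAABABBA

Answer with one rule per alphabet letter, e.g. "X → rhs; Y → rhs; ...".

  step 0 ⇒ step 1: CBCB ⇒ BD·BA·BD·BA
    B ↦ BA
    C ↦ BD
    A ↦ AB  (constrained at step 1)
    D ↦ C  (constrained at step 1)

A->AB, B->BA, C->BD, D->C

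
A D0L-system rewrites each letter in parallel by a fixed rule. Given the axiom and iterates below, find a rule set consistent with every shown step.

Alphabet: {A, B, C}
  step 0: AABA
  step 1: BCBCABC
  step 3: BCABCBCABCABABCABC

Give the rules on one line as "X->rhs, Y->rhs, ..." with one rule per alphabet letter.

A->BC, B->A, C->BA

  step 0 ⇒ step 1: AABA ⇒ BC·BC·A·BC
    A ↦ BC
    B ↦ A
    C ↦ BA  (constrained at step 1)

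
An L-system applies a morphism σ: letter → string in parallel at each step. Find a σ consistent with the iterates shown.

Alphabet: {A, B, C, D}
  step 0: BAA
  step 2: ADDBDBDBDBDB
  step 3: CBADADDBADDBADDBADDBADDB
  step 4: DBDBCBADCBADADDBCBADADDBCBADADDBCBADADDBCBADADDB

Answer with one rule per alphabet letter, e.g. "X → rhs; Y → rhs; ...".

  step 3 ⇒ step 4: CBADADDBADDBADDBADDBADDB ⇒ DB·DB·CB·AD·CB·AD·AD·DB·CB·AD·AD·DB·CB·AD·AD·DB·CB·AD·AD·DB·CB·AD·AD·DB
    A ↦ CB
    B ↦ DB
    C ↦ DB
    D ↦ AD

A->CB, B->DB, C->DB, D->AD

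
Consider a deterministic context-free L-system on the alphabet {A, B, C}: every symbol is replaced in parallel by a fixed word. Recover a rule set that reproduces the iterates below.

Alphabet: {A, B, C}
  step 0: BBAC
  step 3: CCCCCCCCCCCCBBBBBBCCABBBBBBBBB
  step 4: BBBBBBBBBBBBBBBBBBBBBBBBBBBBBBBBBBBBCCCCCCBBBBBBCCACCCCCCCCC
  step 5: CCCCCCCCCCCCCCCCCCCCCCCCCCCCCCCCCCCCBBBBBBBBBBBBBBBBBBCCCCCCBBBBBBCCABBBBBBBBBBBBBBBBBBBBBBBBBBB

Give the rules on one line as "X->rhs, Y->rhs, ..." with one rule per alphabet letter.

  step 4 ⇒ step 5: BBBBBBBBBBBBBBBBBBBBBBBBBBBBBBBBBBBBCCCCCCBBBBBBCCACCCCCCCCC ⇒ C·C·C·C·C·C·C·C·C·C·C·C·C·C·C·C·C·C·C·C·C·C·C·C·C·C·C·C·C·C·C·C·C·C·C·C·BBB·BBB·BBB·BBB·BBB·BBB·C·C·C·C·C·C·BBB·BBB·CCA·BBB·BBB·BBB·BBB·BBB·BBB·BBB·BBB·BBB
    A ↦ CCA
    B ↦ C
    C ↦ BBB

A->CCA, B->C, C->BBB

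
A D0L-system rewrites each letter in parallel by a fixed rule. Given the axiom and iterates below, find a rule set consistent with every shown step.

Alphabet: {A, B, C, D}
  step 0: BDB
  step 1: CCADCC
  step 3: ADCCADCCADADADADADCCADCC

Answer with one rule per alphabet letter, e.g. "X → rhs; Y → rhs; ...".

  step 0 ⇒ step 1: BDB ⇒ CC·AD·CC
    B ↦ CC
    D ↦ AD
    A ↦ AD  (constrained at step 1)
    C ↦ DB  (constrained at step 1)

A->AD, B->CC, C->DB, D->AD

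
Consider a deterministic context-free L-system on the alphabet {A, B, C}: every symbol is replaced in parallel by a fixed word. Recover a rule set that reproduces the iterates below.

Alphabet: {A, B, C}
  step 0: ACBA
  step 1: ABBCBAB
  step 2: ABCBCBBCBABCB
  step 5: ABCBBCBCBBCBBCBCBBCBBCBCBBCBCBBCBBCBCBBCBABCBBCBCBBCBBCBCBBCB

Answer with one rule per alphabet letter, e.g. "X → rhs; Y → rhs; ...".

  step 1 ⇒ step 2: ABBCBAB ⇒ AB·CB·CB·B·CB·AB·CB
    A ↦ AB
    B ↦ CB
    C ↦ B

A->AB, B->CB, C->B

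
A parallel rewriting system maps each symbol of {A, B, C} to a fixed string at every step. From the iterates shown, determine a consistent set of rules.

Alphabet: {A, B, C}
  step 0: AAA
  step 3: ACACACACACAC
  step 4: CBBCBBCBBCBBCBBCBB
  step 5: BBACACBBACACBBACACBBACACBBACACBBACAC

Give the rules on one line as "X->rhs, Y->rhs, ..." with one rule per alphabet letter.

  step 4 ⇒ step 5: CBBCBBCBBCBBCBBCBB ⇒ BB·AC·AC·BB·AC·AC·BB·AC·AC·BB·AC·AC·BB·AC·AC·BB·AC·AC
    B ↦ AC
    C ↦ BB
  step 3 ⇒ step 4: ACACACACACAC ⇒ C·BB·C·BB·C·BB·C·BB·C·BB·C·BB
    A ↦ C

A->C, B->AC, C->BB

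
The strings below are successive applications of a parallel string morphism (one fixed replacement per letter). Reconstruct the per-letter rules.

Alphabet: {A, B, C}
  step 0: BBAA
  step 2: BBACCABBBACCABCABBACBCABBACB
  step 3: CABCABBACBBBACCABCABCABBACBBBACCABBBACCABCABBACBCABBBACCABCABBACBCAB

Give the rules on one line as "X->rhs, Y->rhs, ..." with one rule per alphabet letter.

  step 2 ⇒ step 3: BBACCABBBACCABCABBACBCABBACB ⇒ CAB·CAB·BAC·B·B·BAC·CAB·CAB·CAB·BAC·B·B·BAC·CAB·B·BAC·CAB·CAB·BAC·B·CAB·B·BAC·CAB·CAB·BAC·B·CAB
    A ↦ BAC
    B ↦ CAB
    C ↦ B

A->BAC, B->CAB, C->B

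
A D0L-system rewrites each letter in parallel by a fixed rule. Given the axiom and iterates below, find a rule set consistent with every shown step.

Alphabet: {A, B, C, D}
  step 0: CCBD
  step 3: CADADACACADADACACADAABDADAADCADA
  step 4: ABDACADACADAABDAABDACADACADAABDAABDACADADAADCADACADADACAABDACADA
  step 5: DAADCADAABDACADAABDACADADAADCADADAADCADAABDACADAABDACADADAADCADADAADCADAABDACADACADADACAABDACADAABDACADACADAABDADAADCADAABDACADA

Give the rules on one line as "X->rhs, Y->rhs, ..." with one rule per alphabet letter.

  step 4 ⇒ step 5: ABDACADACADAABDAABDACADACADAABDAABDACADADAADCADACADADACAABDACADA ⇒ DA·AD·CA·DA·AB·DA·CA·DA·AB·DA·CA·DA·DA·AD·CA·DA·DA·AD·CA·DA·AB·DA·CA·DA·AB·DA·CA·DA·DA·AD·CA·DA·DA·AD·CA·DA·AB·DA·CA·DA·CA·DA·DA·CA·AB·DA·CA·DA·AB·DA·CA·DA·CA·DA·AB·DA·DA·AD·CA·DA·AB·DA·CA·DA
    A ↦ DA
    B ↦ AD
    C ↦ AB
    D ↦ CA

A->DA, B->AD, C->AB, D->CA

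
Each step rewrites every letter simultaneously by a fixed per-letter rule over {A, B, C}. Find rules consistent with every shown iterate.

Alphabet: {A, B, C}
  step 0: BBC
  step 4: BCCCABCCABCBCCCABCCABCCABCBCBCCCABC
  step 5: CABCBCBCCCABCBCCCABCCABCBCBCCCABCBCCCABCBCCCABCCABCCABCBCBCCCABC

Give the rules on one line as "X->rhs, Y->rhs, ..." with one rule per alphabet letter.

A->C, B->CA, C->BC

  step 4 ⇒ step 5: BCCCABCCABCBCCCABCCABCCABCBCBCCCABC ⇒ CA·BC·BC·BC·C·CA·BC·BC·C·CA·BC·CA·BC·BC·BC·C·CA·BC·BC·C·CA·BC·BC·C·CA·BC·CA·BC·CA·BC·BC·BC·C·CA·BC
    A ↦ C
    B ↦ CA
    C ↦ BC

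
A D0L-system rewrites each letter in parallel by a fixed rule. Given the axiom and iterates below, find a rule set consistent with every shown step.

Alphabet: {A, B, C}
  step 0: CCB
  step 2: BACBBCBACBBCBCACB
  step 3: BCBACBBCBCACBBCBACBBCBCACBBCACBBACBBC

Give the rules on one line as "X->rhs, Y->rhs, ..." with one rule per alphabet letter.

A->B, B->BC, C->ACB

  step 2 ⇒ step 3: BACBBCBACBBCBCACB ⇒ BC·B·ACB·BC·BC·ACB·BC·B·ACB·BC·BC·ACB·BC·ACB·B·ACB·BC
    A ↦ B
    B ↦ BC
    C ↦ ACB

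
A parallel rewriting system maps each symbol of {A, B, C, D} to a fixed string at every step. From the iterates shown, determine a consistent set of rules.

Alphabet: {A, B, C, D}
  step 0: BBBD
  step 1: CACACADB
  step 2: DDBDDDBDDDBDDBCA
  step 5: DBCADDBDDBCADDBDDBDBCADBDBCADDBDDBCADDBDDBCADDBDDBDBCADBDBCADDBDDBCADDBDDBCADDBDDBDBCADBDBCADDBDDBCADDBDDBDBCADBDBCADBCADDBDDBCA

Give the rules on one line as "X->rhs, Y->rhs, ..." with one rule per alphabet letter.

  step 1 ⇒ step 2: CACACADB ⇒ DD·BD·DD·BD·DD·BD·DB·CA
    A ↦ BD
    B ↦ CA
    C ↦ DD
    D ↦ DB

A->BD, B->CA, C->DD, D->DB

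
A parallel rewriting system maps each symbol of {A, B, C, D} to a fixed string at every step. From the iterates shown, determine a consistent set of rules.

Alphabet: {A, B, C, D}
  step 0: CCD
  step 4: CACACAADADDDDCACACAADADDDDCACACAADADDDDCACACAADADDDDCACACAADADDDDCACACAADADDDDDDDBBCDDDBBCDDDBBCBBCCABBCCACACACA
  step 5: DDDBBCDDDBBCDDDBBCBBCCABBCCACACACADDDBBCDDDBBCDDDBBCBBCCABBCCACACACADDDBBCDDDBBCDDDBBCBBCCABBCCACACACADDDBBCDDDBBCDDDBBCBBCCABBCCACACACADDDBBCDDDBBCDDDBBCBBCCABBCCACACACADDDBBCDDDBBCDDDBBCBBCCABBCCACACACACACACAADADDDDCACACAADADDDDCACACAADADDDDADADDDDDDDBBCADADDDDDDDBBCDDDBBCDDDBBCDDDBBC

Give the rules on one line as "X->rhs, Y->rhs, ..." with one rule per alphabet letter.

A->BBC, B->AD, C->DDD, D->CA

  step 4 ⇒ step 5: CACACAADADDDDCACACAADADDDDCACACAADADDDDCACACAADADDDDCACACAADADDDDCACACAADADDDDDDDBBCDDDBBCDDDBBCBBCCABBCCACACACA ⇒ DDD·BBC·DDD·BBC·DDD·BBC·BBC·CA·BBC·CA·CA·CA·CA·DDD·BBC·DDD·BBC·DDD·BBC·BBC·CA·BBC·CA·CA·CA·CA·DDD·BBC·DDD·BBC·DDD·BBC·BBC·CA·BBC·CA·CA·CA·CA·DDD·BBC·DDD·BBC·DDD·BBC·BBC·CA·BBC·CA·CA·CA·CA·DDD·BBC·DDD·BBC·DDD·BBC·BBC·CA·BBC·CA·CA·CA·CA·DDD·BBC·DDD·BBC·DDD·BBC·BBC·CA·BBC·CA·CA·CA·CA·CA·CA·CA·AD·AD·DDD·CA·CA·CA·AD·AD·DDD·CA·CA·CA·AD·AD·DDD·AD·AD·DDD·DDD·BBC·AD·AD·DDD·DDD·BBC·DDD·BBC·DDD·BBC·DDD·BBC
    A ↦ BBC
    B ↦ AD
    C ↦ DDD
    D ↦ CA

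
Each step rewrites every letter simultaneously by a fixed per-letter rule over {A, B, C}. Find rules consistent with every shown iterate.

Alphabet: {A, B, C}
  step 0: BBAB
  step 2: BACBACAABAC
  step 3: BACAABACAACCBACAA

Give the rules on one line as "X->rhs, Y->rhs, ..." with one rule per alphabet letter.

  step 2 ⇒ step 3: BACBACAABAC ⇒ BA·C·AA·BA·C·AA·C·C·BA·C·AA
    A ↦ C
    B ↦ BA
    C ↦ AA

A->C, B->BA, C->AA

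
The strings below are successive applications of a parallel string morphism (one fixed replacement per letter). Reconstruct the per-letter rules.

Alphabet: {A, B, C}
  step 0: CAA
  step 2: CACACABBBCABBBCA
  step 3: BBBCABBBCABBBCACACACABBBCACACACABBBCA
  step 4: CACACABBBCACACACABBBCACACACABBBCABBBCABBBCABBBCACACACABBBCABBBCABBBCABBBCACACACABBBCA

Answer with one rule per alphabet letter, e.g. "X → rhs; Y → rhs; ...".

  step 3 ⇒ step 4: BBBCABBBCABBBCACACACABBBCACACACABBBCA ⇒ CA·CA·CA·BBB·CA·CA·CA·CA·BBB·CA·CA·CA·CA·BBB·CA·BBB·CA·BBB·CA·BBB·CA·CA·CA·CA·BBB·CA·BBB·CA·BBB·CA·BBB·CA·CA·CA·CA·BBB·CA
    A ↦ CA
    B ↦ CA
    C ↦ BBB

A->CA, B->CA, C->BBB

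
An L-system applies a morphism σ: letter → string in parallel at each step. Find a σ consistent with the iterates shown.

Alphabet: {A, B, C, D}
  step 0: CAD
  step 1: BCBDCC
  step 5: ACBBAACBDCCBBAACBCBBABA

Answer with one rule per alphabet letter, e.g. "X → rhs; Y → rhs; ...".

A->CB, B->A, C->B, D->DCC

  step 0 ⇒ step 1: CAD ⇒ B·CB·DCC
    A ↦ CB
    C ↦ B
    D ↦ DCC
    B ↦ A  (constrained at step 1)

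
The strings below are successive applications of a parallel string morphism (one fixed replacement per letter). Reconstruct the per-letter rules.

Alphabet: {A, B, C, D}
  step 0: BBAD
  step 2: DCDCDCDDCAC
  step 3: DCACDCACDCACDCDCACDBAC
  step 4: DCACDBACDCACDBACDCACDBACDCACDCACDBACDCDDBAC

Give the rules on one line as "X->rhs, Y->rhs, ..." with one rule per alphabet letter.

  step 3 ⇒ step 4: DCACDCACDCACDCDCACDBAC ⇒ DC·AC·DB·AC·DC·AC·DB·AC·DC·AC·DB·AC·DC·AC·DC·AC·DB·AC·DC·D·DB·AC
    A ↦ DB
    B ↦ D
    C ↦ AC
    D ↦ DC

A->DB, B->D, C->AC, D->DC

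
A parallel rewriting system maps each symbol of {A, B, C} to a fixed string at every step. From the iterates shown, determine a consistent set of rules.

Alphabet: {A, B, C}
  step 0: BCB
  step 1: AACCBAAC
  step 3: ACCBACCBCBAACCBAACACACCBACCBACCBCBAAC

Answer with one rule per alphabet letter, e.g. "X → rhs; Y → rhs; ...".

A->AC, B->AAC, C->CB

  step 0 ⇒ step 1: BCB ⇒ AAC·CB·AAC
    B ↦ AAC
    C ↦ CB
    A ↦ AC  (constrained at step 1)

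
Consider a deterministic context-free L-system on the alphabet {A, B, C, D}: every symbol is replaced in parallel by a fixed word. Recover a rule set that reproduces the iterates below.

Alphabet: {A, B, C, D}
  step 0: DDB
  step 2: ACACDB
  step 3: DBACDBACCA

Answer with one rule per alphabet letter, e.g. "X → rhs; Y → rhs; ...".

  step 2 ⇒ step 3: ACACDB ⇒ DB·AC·DB·AC·C·A
    A ↦ DB
    B ↦ A
    C ↦ AC
    D ↦ C

A->DB, B->A, C->AC, D->C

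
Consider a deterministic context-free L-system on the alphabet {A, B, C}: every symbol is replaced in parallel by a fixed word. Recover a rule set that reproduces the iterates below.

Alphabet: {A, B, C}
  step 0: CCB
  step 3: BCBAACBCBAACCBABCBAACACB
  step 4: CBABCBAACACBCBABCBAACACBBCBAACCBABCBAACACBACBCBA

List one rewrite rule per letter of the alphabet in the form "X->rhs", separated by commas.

  step 3 ⇒ step 4: BCBAACBCBAACCBABCBAACACB ⇒ CBA·B·CBA·AC·AC·B·CBA·B·CBA·AC·AC·B·B·CBA·AC·CBA·B·CBA·AC·AC·B·AC·B·CBA
    A ↦ AC
    B ↦ CBA
    C ↦ B

A->AC, B->CBA, C->B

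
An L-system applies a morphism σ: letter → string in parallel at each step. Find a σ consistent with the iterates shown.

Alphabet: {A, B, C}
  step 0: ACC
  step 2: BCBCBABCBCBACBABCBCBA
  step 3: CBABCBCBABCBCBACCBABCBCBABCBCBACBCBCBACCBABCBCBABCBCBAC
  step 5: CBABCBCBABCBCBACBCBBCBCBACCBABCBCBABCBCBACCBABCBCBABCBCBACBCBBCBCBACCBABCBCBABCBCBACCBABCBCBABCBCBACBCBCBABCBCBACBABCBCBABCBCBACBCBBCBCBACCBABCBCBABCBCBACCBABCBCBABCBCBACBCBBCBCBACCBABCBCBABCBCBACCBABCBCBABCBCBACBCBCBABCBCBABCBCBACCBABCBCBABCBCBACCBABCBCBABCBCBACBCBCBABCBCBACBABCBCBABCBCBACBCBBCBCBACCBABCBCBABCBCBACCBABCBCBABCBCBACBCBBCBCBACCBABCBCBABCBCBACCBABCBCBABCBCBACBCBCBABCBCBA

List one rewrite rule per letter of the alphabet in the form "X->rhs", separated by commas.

  step 2 ⇒ step 3: BCBCBABCBCBACBABCBCBA ⇒ CBA·BCB·CBA·BCB·CBA·C·CBA·BCB·CBA·BCB·CBA·C·BCB·CBA·C·CBA·BCB·CBA·BCB·CBA·C
    A ↦ C
    B ↦ CBA
    C ↦ BCB

A->C, B->CBA, C->BCB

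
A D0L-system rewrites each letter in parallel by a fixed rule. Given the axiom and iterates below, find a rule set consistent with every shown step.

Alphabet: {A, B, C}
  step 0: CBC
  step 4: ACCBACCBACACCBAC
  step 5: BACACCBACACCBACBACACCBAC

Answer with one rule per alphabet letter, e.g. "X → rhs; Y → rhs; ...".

A->B, B->C, C->AC

  step 4 ⇒ step 5: ACCBACCBACACCBAC ⇒ B·AC·AC·C·B·AC·AC·C·B·AC·B·AC·AC·C·B·AC
    A ↦ B
    B ↦ C
    C ↦ AC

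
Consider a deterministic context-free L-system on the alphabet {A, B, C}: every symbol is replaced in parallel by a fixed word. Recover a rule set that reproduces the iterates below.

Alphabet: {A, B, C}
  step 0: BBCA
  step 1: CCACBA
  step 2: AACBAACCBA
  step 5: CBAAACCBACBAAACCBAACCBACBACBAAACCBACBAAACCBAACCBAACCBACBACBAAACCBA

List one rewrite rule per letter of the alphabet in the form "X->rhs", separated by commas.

A->CBA, B->C, C->A

  step 1 ⇒ step 2: CCACBA ⇒ A·A·CBA·A·C·CBA
    A ↦ CBA
    B ↦ C
    C ↦ A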